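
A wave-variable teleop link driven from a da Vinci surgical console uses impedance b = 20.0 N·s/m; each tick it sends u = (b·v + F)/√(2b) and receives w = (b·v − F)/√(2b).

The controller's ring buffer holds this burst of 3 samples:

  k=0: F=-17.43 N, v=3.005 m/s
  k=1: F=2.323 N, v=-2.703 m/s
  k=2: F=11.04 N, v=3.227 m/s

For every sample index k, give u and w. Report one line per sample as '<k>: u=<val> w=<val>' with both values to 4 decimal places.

0: u=6.7467 w=12.2586
1: u=-8.1803 w=-8.9149
2: u=11.9502 w=8.4591

k=0: b·v=20.0×3.005=60.1000; √(2b)=6.3246; u=(60.1000+(-17.43))/6.3246=6.7467, w=(60.1000−(-17.43))/6.3246=12.2586
k=1: b·v=20.0×(-2.703)=-54.0600; √(2b)=6.3246; u=(-54.0600+2.323)/6.3246=-8.1803, w=(-54.0600−2.323)/6.3246=-8.9149
k=2: b·v=20.0×3.227=64.5400; √(2b)=6.3246; u=(64.5400+11.04)/6.3246=11.9502, w=(64.5400−11.04)/6.3246=8.4591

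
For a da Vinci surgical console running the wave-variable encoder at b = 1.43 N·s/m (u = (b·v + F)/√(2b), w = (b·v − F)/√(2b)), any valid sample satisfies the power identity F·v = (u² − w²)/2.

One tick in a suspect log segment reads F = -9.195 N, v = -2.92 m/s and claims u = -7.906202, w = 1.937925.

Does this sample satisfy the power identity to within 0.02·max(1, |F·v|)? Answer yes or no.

F·v = (-9.195)×(-2.92) = 26.849400 W.
(u² − w²)/2 = (62.508030 − 3.755553)/2 = 29.376238 W.
|Δ| = 2.526838;  2% of max(1, |F·v|) = 0.536988.

no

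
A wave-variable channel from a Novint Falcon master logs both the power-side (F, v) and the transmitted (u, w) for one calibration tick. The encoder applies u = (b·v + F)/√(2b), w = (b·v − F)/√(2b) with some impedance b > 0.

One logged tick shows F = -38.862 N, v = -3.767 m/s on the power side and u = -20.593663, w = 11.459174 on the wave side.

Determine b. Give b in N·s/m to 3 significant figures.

u + w = -9.134489;  u + w = √(2b)·v, so √(2b) = -9.134489/(-3.767) = 2.424871.
b = (√(2b))²/2 = 5.879999/2 = 2.940000.
(Check via u − w = 2F/√(2b): u − w = -32.052837, 2F/√(2b) = -32.052839.)

b = 2.94 N·s/m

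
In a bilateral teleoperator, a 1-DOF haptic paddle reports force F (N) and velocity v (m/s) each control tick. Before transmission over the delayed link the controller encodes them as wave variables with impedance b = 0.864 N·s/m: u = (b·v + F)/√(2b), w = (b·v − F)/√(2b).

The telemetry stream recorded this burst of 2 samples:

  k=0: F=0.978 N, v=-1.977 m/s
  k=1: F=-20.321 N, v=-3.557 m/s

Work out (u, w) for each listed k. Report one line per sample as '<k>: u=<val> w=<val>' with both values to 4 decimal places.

k=0: b·v=0.864×(-1.977)=-1.7081; √(2b)=1.3145; u=(-1.7081+0.978)/1.3145=-0.5554, w=(-1.7081−0.978)/1.3145=-2.0434
k=1: b·v=0.864×(-3.557)=-3.0732; √(2b)=1.3145; u=(-3.0732+(-20.321))/1.3145=-17.7966, w=(-3.0732−(-20.321))/1.3145=13.1208

0: u=-0.5554 w=-2.0434
1: u=-17.7966 w=13.1208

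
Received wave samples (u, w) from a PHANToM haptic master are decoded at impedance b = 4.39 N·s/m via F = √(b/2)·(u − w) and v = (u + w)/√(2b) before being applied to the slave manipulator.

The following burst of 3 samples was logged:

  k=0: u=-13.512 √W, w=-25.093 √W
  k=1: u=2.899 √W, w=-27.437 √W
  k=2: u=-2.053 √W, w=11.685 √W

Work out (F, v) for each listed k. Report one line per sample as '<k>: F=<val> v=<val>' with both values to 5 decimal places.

k=0: u−w=11.58100, u+w=-38.60500; √(b/2)=1.48155, √(2b)=2.96311; F=1.48155×11.581=17.15787, v=-38.60500/2.96311=-13.02856
k=1: u−w=30.33600, u+w=-24.53800; √(b/2)=1.48155, √(2b)=2.96311; F=1.48155×30.336=44.94440, v=-24.53800/2.96311=-8.28117
k=2: u−w=-13.73800, u+w=9.63200; √(b/2)=1.48155, √(2b)=2.96311; F=1.48155×(-13.738)=-20.35358, v=9.63200/2.96311=3.25064

0: F=17.15787 v=-13.02856
1: F=44.94440 v=-8.28117
2: F=-20.35358 v=3.25064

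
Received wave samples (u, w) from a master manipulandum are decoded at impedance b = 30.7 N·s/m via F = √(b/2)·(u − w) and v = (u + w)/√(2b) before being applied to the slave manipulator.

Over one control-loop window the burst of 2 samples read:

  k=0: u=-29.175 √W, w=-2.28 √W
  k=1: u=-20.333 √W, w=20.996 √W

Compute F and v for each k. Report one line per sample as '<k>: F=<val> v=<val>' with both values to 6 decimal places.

0: F=-105.372125 v=-4.014260
1: F=-161.923203 v=0.084611

k=0: u−w=-26.895000, u+w=-31.455000; √(b/2)=3.917908, √(2b)=7.835815; F=3.917908×(-26.895)=-105.372125, v=-31.455000/7.835815=-4.014260
k=1: u−w=-41.329000, u+w=0.663000; √(b/2)=3.917908, √(2b)=7.835815; F=3.917908×(-41.329)=-161.923203, v=0.663000/7.835815=0.084611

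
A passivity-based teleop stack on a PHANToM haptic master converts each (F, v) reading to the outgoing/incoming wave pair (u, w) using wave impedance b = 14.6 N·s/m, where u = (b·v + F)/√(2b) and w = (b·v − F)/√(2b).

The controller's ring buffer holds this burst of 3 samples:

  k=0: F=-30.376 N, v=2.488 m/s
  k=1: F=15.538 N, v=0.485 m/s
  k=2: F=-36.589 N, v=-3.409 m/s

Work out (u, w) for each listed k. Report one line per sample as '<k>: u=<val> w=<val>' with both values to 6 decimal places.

0: u=1.100875 w=12.343537
1: u=4.185834 w=-1.565038
2: u=-15.981709 w=-2.439513

k=0: b·v=14.6×2.488=36.324800; √(2b)=5.403702; u=(36.324800+(-30.376))/5.403702=1.100875, w=(36.324800−(-30.376))/5.403702=12.343537
k=1: b·v=14.6×0.485=7.081000; √(2b)=5.403702; u=(7.081000+15.538)/5.403702=4.185834, w=(7.081000−15.538)/5.403702=-1.565038
k=2: b·v=14.6×(-3.409)=-49.771400; √(2b)=5.403702; u=(-49.771400+(-36.589))/5.403702=-15.981709, w=(-49.771400−(-36.589))/5.403702=-2.439513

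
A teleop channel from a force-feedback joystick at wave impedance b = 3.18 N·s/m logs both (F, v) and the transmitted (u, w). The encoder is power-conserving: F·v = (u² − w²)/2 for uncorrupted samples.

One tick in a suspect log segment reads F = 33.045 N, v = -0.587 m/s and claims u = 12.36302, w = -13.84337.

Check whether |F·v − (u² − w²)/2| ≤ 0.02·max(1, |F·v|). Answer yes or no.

F·v = 33.045×(-0.587) = -19.39741 W.
(u² − w²)/2 = (152.84426 − 191.63889)/2 = -19.39731 W.
|Δ| = 0.00010;  2% of max(1, |F·v|) = 0.38795.

yes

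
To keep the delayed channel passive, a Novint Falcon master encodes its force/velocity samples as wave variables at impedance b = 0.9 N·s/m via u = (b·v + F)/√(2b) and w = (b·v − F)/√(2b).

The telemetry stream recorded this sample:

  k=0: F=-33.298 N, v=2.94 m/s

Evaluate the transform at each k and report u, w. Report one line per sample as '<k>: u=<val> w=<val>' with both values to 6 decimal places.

k=0: b·v=0.9×2.94=2.646000; √(2b)=1.341641; u=(2.646000+(-33.298))/1.341641=-22.846652, w=(2.646000−(-33.298))/1.341641=26.791076

0: u=-22.846652 w=26.791076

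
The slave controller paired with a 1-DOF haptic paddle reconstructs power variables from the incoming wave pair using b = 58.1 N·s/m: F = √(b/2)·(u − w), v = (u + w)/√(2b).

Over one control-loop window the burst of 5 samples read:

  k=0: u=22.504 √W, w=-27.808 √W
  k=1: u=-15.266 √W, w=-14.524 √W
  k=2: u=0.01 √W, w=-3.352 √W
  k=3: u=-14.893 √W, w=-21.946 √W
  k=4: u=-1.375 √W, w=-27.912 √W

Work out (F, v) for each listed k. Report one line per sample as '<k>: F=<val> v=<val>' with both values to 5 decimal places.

k=0: u−w=50.31200, u+w=-5.30400; √(b/2)=5.38981, √(2b)=10.77961; F=5.38981×50.312=271.17188, v=-5.30400/10.77961=-0.49204
k=1: u−w=-0.74200, u+w=-29.79000; √(b/2)=5.38981, √(2b)=10.77961; F=5.38981×(-0.742)=-3.99924, v=-29.79000/10.77961=-2.76355
k=2: u−w=3.36200, u+w=-3.34200; √(b/2)=5.38981, √(2b)=10.77961; F=5.38981×3.362=18.12053, v=-3.34200/10.77961=-0.31003
k=3: u−w=7.05300, u+w=-36.83900; √(b/2)=5.38981, √(2b)=10.77961; F=5.38981×7.053=38.01430, v=-36.83900/10.77961=-3.41747
k=4: u−w=26.53700, u+w=-29.28700; √(b/2)=5.38981, √(2b)=10.77961; F=5.38981×26.537=143.02926, v=-29.28700/10.77961=-2.71689

0: F=271.17188 v=-0.49204
1: F=-3.99924 v=-2.76355
2: F=18.12053 v=-0.31003
3: F=38.01430 v=-3.41747
4: F=143.02926 v=-2.71689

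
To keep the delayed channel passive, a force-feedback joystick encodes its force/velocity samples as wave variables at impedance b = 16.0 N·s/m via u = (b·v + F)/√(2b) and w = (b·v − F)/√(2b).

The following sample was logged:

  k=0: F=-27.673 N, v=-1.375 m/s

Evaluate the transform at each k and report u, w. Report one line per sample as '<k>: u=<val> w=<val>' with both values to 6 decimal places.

k=0: b·v=16.0×(-1.375)=-22.000000; √(2b)=5.656854; u=(-22.000000+(-27.673))/5.656854=-8.781029, w=(-22.000000−(-27.673))/5.656854=1.002854

0: u=-8.781029 w=1.002854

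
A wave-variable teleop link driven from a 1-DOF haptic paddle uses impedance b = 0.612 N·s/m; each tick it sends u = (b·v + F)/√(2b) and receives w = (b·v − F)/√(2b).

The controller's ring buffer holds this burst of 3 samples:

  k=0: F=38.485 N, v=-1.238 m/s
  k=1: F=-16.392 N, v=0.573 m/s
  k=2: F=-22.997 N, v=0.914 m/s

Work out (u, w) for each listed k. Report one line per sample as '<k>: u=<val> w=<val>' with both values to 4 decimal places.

0: u=34.1009 w=-35.4705
1: u=-14.4994 w=15.1333
2: u=-20.2809 w=21.2921

k=0: b·v=0.612×(-1.238)=-0.7577; √(2b)=1.1063; u=(-0.7577+38.485)/1.1063=34.1009, w=(-0.7577−38.485)/1.1063=-35.4705
k=1: b·v=0.612×0.573=0.3507; √(2b)=1.1063; u=(0.3507+(-16.392))/1.1063=-14.4994, w=(0.3507−(-16.392))/1.1063=15.1333
k=2: b·v=0.612×0.914=0.5594; √(2b)=1.1063; u=(0.5594+(-22.997))/1.1063=-20.2809, w=(0.5594−(-22.997))/1.1063=21.2921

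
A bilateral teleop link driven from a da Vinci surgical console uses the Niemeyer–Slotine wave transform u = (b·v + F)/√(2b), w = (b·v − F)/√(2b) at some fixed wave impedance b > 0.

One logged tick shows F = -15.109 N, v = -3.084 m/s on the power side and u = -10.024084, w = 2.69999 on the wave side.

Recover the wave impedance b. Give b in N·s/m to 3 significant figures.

b = 2.82 N·s/m

u + w = -7.324094;  u + w = √(2b)·v, so √(2b) = -7.324094/(-3.084) = 2.374868.
b = (√(2b))²/2 = 5.640000/2 = 2.820000.
(Check via u − w = 2F/√(2b): u − w = -12.724074, 2F/√(2b) = -12.724074.)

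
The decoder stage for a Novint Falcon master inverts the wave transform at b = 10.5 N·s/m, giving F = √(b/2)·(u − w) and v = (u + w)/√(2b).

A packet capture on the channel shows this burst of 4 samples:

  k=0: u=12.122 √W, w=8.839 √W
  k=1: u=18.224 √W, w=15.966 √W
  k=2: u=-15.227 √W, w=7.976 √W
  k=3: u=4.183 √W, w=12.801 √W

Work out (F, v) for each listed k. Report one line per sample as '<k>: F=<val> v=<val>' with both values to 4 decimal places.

0: F=7.5223 v=4.5741
1: F=5.1737 v=7.4609
2: F=-53.1648 v=-1.5823
3: F=-19.7463 v=3.7062

k=0: u−w=3.2830, u+w=20.9610; √(b/2)=2.2913, √(2b)=4.5826; F=2.2913×3.283=7.5223, v=20.9610/4.5826=4.5741
k=1: u−w=2.2580, u+w=34.1900; √(b/2)=2.2913, √(2b)=4.5826; F=2.2913×2.258=5.1737, v=34.1900/4.5826=7.4609
k=2: u−w=-23.2030, u+w=-7.2510; √(b/2)=2.2913, √(2b)=4.5826; F=2.2913×(-23.203)=-53.1648, v=-7.2510/4.5826=-1.5823
k=3: u−w=-8.6180, u+w=16.9840; √(b/2)=2.2913, √(2b)=4.5826; F=2.2913×(-8.618)=-19.7463, v=16.9840/4.5826=3.7062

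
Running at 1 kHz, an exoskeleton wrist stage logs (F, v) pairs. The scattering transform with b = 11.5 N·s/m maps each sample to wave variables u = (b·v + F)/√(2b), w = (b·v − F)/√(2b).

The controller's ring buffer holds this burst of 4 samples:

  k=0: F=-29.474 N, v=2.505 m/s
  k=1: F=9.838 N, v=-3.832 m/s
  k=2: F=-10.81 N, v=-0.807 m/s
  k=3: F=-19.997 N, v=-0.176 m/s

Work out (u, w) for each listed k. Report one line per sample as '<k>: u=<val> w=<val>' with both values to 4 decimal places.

k=0: b·v=11.5×2.505=28.8075; √(2b)=4.7958; u=(28.8075+(-29.474))/4.7958=-0.1390, w=(28.8075−(-29.474))/4.7958=12.1525
k=1: b·v=11.5×(-3.832)=-44.0680; √(2b)=4.7958; u=(-44.0680+9.838)/4.7958=-7.1374, w=(-44.0680−9.838)/4.7958=-11.2402
k=2: b·v=11.5×(-0.807)=-9.2805; √(2b)=4.7958; u=(-9.2805+(-10.81))/4.7958=-4.1892, w=(-9.2805−(-10.81))/4.7958=0.3189
k=3: b·v=11.5×(-0.176)=-2.0240; √(2b)=4.7958; u=(-2.0240+(-19.997))/4.7958=-4.5917, w=(-2.0240−(-19.997))/4.7958=3.7476

0: u=-0.1390 w=12.1525
1: u=-7.1374 w=-11.2402
2: u=-4.1892 w=0.3189
3: u=-4.5917 w=3.7476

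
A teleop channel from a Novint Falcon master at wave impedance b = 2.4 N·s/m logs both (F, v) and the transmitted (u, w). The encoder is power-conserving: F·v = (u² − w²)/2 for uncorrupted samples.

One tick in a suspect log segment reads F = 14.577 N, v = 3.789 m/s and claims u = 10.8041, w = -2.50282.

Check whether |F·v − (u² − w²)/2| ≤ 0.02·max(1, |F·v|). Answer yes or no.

F·v = 14.577×3.789 = 55.23225 W.
(u² − w²)/2 = (116.72858 − 6.26411)/2 = 55.23223 W.
|Δ| = 0.00002;  2% of max(1, |F·v|) = 1.10465.

yes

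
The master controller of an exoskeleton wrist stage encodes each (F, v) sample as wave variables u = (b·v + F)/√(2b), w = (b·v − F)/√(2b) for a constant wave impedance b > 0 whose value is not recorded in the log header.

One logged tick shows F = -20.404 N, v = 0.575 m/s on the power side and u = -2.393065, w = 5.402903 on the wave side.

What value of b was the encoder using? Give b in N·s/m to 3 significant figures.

b = 13.7 N·s/m

u + w = 3.009838;  u + w = √(2b)·v, so √(2b) = 3.009838/0.575 = 5.234501.
b = (√(2b))²/2 = 27.399999/2 = 13.700000.
(Check via u − w = 2F/√(2b): u − w = -7.795968, 2F/√(2b) = -7.795968.)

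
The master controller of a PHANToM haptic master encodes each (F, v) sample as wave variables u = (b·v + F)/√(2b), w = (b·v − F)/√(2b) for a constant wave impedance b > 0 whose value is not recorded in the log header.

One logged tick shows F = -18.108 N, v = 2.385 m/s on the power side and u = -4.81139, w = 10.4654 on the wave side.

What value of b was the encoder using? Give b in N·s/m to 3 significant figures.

b = 2.81 N·s/m

u + w = 5.65401;  u + w = √(2b)·v, so √(2b) = 5.65401/2.385 = 2.37065.
b = (√(2b))²/2 = 5.62000/2 = 2.81000.
(Check via u − w = 2F/√(2b): u − w = -15.27679, 2F/√(2b) = -15.27680.)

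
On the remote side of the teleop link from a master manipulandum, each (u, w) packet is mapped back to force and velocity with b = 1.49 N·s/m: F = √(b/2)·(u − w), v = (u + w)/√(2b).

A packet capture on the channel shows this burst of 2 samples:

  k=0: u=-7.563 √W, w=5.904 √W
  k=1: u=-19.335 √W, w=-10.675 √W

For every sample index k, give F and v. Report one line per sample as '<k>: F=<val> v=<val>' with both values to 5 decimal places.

k=0: u−w=-13.46700, u+w=-1.65900; √(b/2)=0.86313, √(2b)=1.72627; F=0.86313×(-13.467)=-11.62382, v=-1.65900/1.72627=-0.96103
k=1: u−w=-8.66000, u+w=-30.01000; √(b/2)=0.86313, √(2b)=1.72627; F=0.86313×(-8.66)=-7.47474, v=-30.01000/1.72627=-17.38433

0: F=-11.62382 v=-0.96103
1: F=-7.47474 v=-17.38433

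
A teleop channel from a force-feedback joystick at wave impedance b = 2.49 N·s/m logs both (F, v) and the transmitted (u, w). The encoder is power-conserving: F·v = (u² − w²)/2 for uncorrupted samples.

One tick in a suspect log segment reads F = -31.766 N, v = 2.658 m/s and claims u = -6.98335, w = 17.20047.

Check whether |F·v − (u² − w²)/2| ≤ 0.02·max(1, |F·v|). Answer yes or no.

no

F·v = (-31.766)×2.658 = -84.43403 W.
(u² − w²)/2 = (48.76718 − 295.85617)/2 = -123.54450 W.
|Δ| = 39.11047;  2% of max(1, |F·v|) = 1.68868.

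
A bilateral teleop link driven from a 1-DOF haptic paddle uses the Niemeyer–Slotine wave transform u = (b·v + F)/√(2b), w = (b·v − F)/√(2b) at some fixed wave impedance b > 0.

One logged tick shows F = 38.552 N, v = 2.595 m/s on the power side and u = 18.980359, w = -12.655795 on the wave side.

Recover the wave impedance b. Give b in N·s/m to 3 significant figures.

b = 2.97 N·s/m

u + w = 6.324564;  u + w = √(2b)·v, so √(2b) = 6.324564/2.595 = 2.437212.
b = (√(2b))²/2 = 5.940000/2 = 2.970000.
(Check via u − w = 2F/√(2b): u − w = 31.636154, 2F/√(2b) = 31.636154.)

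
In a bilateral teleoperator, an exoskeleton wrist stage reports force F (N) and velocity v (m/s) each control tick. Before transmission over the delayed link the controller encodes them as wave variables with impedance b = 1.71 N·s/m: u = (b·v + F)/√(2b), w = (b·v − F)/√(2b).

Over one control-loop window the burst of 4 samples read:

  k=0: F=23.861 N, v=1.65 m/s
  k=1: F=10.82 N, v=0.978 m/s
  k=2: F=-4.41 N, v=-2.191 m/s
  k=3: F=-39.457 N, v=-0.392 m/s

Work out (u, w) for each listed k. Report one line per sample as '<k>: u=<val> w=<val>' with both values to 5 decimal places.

0: u=14.42824 w=-11.37686
1: u=6.75511 w=-4.94647
2: u=-4.41059 w=0.35872
3: u=-21.69837 w=20.97343

k=0: b·v=1.71×1.65=2.82150; √(2b)=1.84932; u=(2.82150+23.861)/1.84932=14.42824, w=(2.82150−23.861)/1.84932=-11.37686
k=1: b·v=1.71×0.978=1.67238; √(2b)=1.84932; u=(1.67238+10.82)/1.84932=6.75511, w=(1.67238−10.82)/1.84932=-4.94647
k=2: b·v=1.71×(-2.191)=-3.74661; √(2b)=1.84932; u=(-3.74661+(-4.41))/1.84932=-4.41059, w=(-3.74661−(-4.41))/1.84932=0.35872
k=3: b·v=1.71×(-0.392)=-0.67032; √(2b)=1.84932; u=(-0.67032+(-39.457))/1.84932=-21.69837, w=(-0.67032−(-39.457))/1.84932=20.97343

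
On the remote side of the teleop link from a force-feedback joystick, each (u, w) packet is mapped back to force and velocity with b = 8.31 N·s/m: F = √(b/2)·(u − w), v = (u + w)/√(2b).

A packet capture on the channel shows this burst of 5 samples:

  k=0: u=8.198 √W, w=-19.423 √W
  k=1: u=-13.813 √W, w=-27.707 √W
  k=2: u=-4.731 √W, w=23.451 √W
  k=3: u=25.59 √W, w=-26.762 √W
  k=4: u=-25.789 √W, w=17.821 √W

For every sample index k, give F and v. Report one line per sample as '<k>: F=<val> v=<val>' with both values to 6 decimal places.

0: F=56.302141 v=-2.753410
1: F=28.321275 v=-10.184550
2: F=-57.445673 v=4.591878
3: F=106.713359 v=-0.287483
4: F=-88.893826 v=-1.954492

k=0: u−w=27.621000, u+w=-11.225000; √(b/2)=2.038382, √(2b)=4.076763; F=2.038382×27.621=56.302141, v=-11.225000/4.076763=-2.753410
k=1: u−w=13.894000, u+w=-41.520000; √(b/2)=2.038382, √(2b)=4.076763; F=2.038382×13.894=28.321275, v=-41.520000/4.076763=-10.184550
k=2: u−w=-28.182000, u+w=18.720000; √(b/2)=2.038382, √(2b)=4.076763; F=2.038382×(-28.182)=-57.445673, v=18.720000/4.076763=4.591878
k=3: u−w=52.352000, u+w=-1.172000; √(b/2)=2.038382, √(2b)=4.076763; F=2.038382×52.352=106.713359, v=-1.172000/4.076763=-0.287483
k=4: u−w=-43.610000, u+w=-7.968000; √(b/2)=2.038382, √(2b)=4.076763; F=2.038382×(-43.61)=-88.893826, v=-7.968000/4.076763=-1.954492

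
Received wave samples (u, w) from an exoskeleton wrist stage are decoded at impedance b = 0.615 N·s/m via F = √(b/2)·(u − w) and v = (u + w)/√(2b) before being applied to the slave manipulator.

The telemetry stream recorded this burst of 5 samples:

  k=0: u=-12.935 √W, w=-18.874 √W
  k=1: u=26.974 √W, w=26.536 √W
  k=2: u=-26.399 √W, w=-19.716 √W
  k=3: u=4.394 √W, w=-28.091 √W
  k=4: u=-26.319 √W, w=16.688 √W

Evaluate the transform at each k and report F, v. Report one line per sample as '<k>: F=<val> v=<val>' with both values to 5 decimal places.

0: F=3.29333 v=-28.68121
1: F=0.24288 v=48.24834
2: F=-3.70590 v=-41.58050
3: F=18.01380 v=-21.36687
4: F=-23.84854 v=-8.68398

k=0: u−w=5.93900, u+w=-31.80900; √(b/2)=0.55453, √(2b)=1.10905; F=0.55453×5.939=3.29333, v=-31.80900/1.10905=-28.68121
k=1: u−w=0.43800, u+w=53.51000; √(b/2)=0.55453, √(2b)=1.10905; F=0.55453×0.438=0.24288, v=53.51000/1.10905=48.24834
k=2: u−w=-6.68300, u+w=-46.11500; √(b/2)=0.55453, √(2b)=1.10905; F=0.55453×(-6.683)=-3.70590, v=-46.11500/1.10905=-41.58050
k=3: u−w=32.48500, u+w=-23.69700; √(b/2)=0.55453, √(2b)=1.10905; F=0.55453×32.485=18.01380, v=-23.69700/1.10905=-21.36687
k=4: u−w=-43.00700, u+w=-9.63100; √(b/2)=0.55453, √(2b)=1.10905; F=0.55453×(-43.007)=-23.84854, v=-9.63100/1.10905=-8.68398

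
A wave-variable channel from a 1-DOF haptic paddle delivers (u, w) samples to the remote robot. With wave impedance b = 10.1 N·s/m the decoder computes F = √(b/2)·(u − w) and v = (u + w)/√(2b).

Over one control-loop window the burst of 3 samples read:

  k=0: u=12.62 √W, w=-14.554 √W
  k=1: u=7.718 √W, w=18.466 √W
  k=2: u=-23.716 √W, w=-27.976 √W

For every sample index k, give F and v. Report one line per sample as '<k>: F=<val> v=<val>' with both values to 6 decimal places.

0: F=61.065970 v=-0.430309
1: F=-24.153126 v=5.825864
2: F=9.573159 v=-11.501319

k=0: u−w=27.174000, u+w=-1.934000; √(b/2)=2.247221, √(2b)=4.494441; F=2.247221×27.174=61.065970, v=-1.934000/4.494441=-0.430309
k=1: u−w=-10.748000, u+w=26.184000; √(b/2)=2.247221, √(2b)=4.494441; F=2.247221×(-10.748)=-24.153126, v=26.184000/4.494441=5.825864
k=2: u−w=4.260000, u+w=-51.692000; √(b/2)=2.247221, √(2b)=4.494441; F=2.247221×4.26=9.573159, v=-51.692000/4.494441=-11.501319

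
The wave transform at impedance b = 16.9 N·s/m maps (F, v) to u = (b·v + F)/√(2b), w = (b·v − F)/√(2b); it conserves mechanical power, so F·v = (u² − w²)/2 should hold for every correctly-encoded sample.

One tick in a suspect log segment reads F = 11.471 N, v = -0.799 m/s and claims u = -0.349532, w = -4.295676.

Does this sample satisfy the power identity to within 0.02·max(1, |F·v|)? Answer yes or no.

yes

F·v = 11.471×(-0.799) = -9.165329 W.
(u² − w²)/2 = (0.122173 − 18.452832)/2 = -9.165330 W.
|Δ| = 0.000001;  2% of max(1, |F·v|) = 0.183307.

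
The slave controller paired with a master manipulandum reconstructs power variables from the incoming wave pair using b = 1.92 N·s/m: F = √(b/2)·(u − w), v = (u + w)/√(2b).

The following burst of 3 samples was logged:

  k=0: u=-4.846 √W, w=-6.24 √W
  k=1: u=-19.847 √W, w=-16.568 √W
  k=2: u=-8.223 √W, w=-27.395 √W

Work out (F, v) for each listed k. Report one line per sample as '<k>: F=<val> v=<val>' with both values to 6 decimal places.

0: F=1.365835 v=-5.657301
1: F=-3.212751 v=-18.582952
2: F=18.784647 v=-18.176235

k=0: u−w=1.394000, u+w=-11.086000; √(b/2)=0.979796, √(2b)=1.959592; F=0.979796×1.394=1.365835, v=-11.086000/1.959592=-5.657301
k=1: u−w=-3.279000, u+w=-36.415000; √(b/2)=0.979796, √(2b)=1.959592; F=0.979796×(-3.279)=-3.212751, v=-36.415000/1.959592=-18.582952
k=2: u−w=19.172000, u+w=-35.618000; √(b/2)=0.979796, √(2b)=1.959592; F=0.979796×19.172=18.784647, v=-35.618000/1.959592=-18.176235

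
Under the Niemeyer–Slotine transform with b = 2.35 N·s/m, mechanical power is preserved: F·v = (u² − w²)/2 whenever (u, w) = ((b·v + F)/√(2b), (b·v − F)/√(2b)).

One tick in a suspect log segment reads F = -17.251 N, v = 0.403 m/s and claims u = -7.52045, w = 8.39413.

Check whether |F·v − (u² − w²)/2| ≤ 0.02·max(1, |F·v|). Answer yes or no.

F·v = (-17.251)×0.403 = -6.95215 W.
(u² − w²)/2 = (56.55717 − 70.46142)/2 = -6.95213 W.
|Δ| = 0.00003;  2% of max(1, |F·v|) = 0.13904.

yes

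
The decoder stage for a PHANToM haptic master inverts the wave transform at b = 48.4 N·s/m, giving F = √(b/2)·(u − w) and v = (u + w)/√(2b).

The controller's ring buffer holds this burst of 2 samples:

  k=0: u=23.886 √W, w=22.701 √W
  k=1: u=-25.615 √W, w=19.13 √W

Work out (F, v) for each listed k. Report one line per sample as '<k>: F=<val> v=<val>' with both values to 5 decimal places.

k=0: u−w=1.18500, u+w=46.58700; √(b/2)=4.91935, √(2b)=9.83870; F=4.91935×1.185=5.82943, v=46.58700/9.83870=4.73508
k=1: u−w=-44.74500, u+w=-6.48500; √(b/2)=4.91935, √(2b)=9.83870; F=4.91935×(-44.745)=-220.11630, v=-6.48500/9.83870=-0.65913

0: F=5.82943 v=4.73508
1: F=-220.11630 v=-0.65913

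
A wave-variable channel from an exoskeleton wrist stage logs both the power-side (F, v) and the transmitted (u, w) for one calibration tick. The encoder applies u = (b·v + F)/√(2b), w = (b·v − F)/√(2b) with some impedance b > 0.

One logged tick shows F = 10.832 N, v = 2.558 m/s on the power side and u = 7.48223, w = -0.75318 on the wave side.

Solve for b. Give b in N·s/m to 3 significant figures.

u + w = 6.72905;  u + w = √(2b)·v, so √(2b) = 6.72905/2.558 = 2.63059.
b = (√(2b))²/2 = 6.92001/2 = 3.46000.
(Check via u − w = 2F/√(2b): u − w = 8.23541, 2F/√(2b) = 8.23541.)

b = 3.46 N·s/m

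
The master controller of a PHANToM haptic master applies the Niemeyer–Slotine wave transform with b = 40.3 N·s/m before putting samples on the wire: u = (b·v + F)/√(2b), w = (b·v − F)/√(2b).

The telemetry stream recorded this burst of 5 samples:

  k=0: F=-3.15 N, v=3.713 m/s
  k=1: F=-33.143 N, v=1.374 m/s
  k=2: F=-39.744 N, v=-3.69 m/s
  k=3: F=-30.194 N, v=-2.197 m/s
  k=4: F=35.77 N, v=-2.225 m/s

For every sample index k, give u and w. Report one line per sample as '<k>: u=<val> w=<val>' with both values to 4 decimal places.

0: u=16.3163 w=17.0181
1: u=2.4760 w=9.8594
2: u=-20.9909 w=-12.1370
3: u=-13.2253 w=-6.4989
4: u=-6.0035 w=-13.9720

k=0: b·v=40.3×3.713=149.6339; √(2b)=8.9778; u=(149.6339+(-3.15))/8.9778=16.3163, w=(149.6339−(-3.15))/8.9778=17.0181
k=1: b·v=40.3×1.374=55.3722; √(2b)=8.9778; u=(55.3722+(-33.143))/8.9778=2.4760, w=(55.3722−(-33.143))/8.9778=9.8594
k=2: b·v=40.3×(-3.69)=-148.7070; √(2b)=8.9778; u=(-148.7070+(-39.744))/8.9778=-20.9909, w=(-148.7070−(-39.744))/8.9778=-12.1370
k=3: b·v=40.3×(-2.197)=-88.5391; √(2b)=8.9778; u=(-88.5391+(-30.194))/8.9778=-13.2253, w=(-88.5391−(-30.194))/8.9778=-6.4989
k=4: b·v=40.3×(-2.225)=-89.6675; √(2b)=8.9778; u=(-89.6675+35.77)/8.9778=-6.0035, w=(-89.6675−35.77)/8.9778=-13.9720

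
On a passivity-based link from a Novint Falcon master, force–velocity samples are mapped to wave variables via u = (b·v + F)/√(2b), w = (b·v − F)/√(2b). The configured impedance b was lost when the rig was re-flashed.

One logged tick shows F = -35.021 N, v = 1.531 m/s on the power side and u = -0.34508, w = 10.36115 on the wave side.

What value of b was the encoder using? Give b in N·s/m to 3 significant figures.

u + w = 10.0161;  u + w = √(2b)·v, so √(2b) = 10.0161/1.531 = 6.5422.
b = (√(2b))²/2 = 42.8001/2 = 21.4000.
(Check via u − w = 2F/√(2b): u − w = -10.7062, 2F/√(2b) = -10.7062.)

b = 21.4 N·s/m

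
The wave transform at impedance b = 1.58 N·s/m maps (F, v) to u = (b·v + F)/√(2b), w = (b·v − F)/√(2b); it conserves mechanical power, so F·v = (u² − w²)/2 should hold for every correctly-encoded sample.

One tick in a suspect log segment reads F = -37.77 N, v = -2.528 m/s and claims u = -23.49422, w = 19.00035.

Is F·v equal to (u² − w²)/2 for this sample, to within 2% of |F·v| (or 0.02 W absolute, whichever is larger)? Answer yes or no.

yes

F·v = (-37.77)×(-2.528) = 95.4826 W.
(u² − w²)/2 = (551.9784 − 361.0133)/2 = 95.4825 W.
|Δ| = 0.0000;  2% of max(1, |F·v|) = 1.9097.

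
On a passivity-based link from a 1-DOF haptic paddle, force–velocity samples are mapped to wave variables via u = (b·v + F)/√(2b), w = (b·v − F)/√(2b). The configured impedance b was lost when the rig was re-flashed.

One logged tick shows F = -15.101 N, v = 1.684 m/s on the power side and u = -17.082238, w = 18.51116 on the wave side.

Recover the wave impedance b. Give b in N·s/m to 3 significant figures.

b = 0.36 N·s/m

u + w = 1.428922;  u + w = √(2b)·v, so √(2b) = 1.428922/1.684 = 0.848529.
b = (√(2b))²/2 = 0.720001/2 = 0.360000.
(Check via u − w = 2F/√(2b): u − w = -35.593398, 2F/√(2b) = -35.593383.)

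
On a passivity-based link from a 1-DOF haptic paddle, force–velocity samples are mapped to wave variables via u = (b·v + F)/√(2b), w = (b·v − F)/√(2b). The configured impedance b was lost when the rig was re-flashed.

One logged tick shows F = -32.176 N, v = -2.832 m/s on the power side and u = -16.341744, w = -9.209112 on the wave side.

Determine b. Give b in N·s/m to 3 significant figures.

b = 40.7 N·s/m

u + w = -25.550856;  u + w = √(2b)·v, so √(2b) = -25.550856/(-2.832) = 9.022195.
b = (√(2b))²/2 = 81.400001/2 = 40.700001.
(Check via u − w = 2F/√(2b): u − w = -7.132632, 2F/√(2b) = -7.132632.)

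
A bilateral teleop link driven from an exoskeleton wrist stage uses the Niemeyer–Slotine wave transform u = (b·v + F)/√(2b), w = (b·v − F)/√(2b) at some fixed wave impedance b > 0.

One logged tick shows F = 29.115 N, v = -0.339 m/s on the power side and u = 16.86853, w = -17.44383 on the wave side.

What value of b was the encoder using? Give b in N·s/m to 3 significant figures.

b = 1.44 N·s/m

u + w = -0.5753;  u + w = √(2b)·v, so √(2b) = -0.5753/(-0.339) = 1.6971.
b = (√(2b))²/2 = 2.8800/2 = 1.4400.
(Check via u − w = 2F/√(2b): u − w = 34.3124, 2F/√(2b) = 34.3125.)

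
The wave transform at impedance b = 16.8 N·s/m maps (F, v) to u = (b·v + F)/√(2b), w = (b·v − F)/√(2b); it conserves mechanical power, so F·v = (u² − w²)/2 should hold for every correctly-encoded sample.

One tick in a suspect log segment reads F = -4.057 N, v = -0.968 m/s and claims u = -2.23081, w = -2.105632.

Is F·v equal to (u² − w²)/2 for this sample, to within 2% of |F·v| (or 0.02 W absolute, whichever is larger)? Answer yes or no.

F·v = (-4.057)×(-0.968) = 3.927176 W.
(u² − w²)/2 = (4.976513 − 4.433686)/2 = 0.271414 W.
|Δ| = 3.655762;  2% of max(1, |F·v|) = 0.078544.

no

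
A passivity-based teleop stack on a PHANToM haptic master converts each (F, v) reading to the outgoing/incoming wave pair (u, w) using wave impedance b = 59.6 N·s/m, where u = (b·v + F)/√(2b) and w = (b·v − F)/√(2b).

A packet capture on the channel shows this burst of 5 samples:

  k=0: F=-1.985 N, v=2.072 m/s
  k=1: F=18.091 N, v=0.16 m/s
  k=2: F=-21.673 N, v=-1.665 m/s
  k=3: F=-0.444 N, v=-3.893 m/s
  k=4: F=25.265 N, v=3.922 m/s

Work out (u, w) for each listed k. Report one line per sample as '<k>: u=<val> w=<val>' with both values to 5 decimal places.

k=0: b·v=59.6×2.072=123.49120; √(2b)=10.91788; u=(123.49120+(-1.985))/10.91788=11.12911, w=(123.49120−(-1.985))/10.91788=11.49273
k=1: b·v=59.6×0.16=9.53600; √(2b)=10.91788; u=(9.53600+18.091)/10.91788=2.53044, w=(9.53600−18.091)/10.91788=-0.78358
k=2: b·v=59.6×(-1.665)=-99.23400; √(2b)=10.91788; u=(-99.23400+(-21.673))/10.91788=-11.07422, w=(-99.23400−(-21.673))/10.91788=-7.10404
k=3: b·v=59.6×(-3.893)=-232.02280; √(2b)=10.91788; u=(-232.02280+(-0.444))/10.91788=-21.29231, w=(-232.02280−(-0.444))/10.91788=-21.21098
k=4: b·v=59.6×3.922=233.75120; √(2b)=10.91788; u=(233.75120+25.265)/10.91788=23.72405, w=(233.75120−25.265)/10.91788=19.09586

0: u=11.12911 w=11.49273
1: u=2.53044 w=-0.78358
2: u=-11.07422 w=-7.10404
3: u=-21.29231 w=-21.21098
4: u=23.72405 w=19.09586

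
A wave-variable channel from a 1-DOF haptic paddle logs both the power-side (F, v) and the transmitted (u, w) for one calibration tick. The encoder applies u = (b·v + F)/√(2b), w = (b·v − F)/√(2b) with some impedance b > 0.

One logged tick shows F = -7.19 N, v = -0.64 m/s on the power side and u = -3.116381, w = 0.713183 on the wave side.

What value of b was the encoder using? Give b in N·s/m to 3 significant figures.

b = 7.05 N·s/m

u + w = -2.403198;  u + w = √(2b)·v, so √(2b) = -2.403198/(-0.64) = 3.754997.
b = (√(2b))²/2 = 14.100002/2 = 7.050001.
(Check via u − w = 2F/√(2b): u − w = -3.829564, 2F/√(2b) = -3.829564.)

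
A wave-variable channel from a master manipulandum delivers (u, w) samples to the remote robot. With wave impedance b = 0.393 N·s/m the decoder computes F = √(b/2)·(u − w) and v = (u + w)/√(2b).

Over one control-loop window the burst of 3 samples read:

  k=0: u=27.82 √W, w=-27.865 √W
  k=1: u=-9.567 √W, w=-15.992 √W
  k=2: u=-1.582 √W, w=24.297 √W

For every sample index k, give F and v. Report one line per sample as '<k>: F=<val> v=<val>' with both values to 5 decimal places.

0: F=24.68423 v=-0.05076
1: F=2.84809 v=-28.82920
2: F=-11.47173 v=25.62132

k=0: u−w=55.68500, u+w=-0.04500; √(b/2)=0.44328, √(2b)=0.88657; F=0.44328×55.685=24.68423, v=-0.04500/0.88657=-0.05076
k=1: u−w=6.42500, u+w=-25.55900; √(b/2)=0.44328, √(2b)=0.88657; F=0.44328×6.425=2.84809, v=-25.55900/0.88657=-28.82920
k=2: u−w=-25.87900, u+w=22.71500; √(b/2)=0.44328, √(2b)=0.88657; F=0.44328×(-25.879)=-11.47173, v=22.71500/0.88657=25.62132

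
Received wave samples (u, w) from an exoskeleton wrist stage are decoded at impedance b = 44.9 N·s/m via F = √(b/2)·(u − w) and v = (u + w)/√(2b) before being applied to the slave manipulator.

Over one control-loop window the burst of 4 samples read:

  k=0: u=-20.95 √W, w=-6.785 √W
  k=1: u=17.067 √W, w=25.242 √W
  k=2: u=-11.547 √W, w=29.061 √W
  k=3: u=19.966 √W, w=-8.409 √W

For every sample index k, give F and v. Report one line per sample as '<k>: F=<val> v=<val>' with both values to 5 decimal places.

0: F=-67.11580 v=-2.92678
1: F=-38.73432 v=4.46472
2: F=-192.40651 v=1.84819
3: F=134.44481 v=1.21957

k=0: u−w=-14.16500, u+w=-27.73500; √(b/2)=4.73814, √(2b)=9.47629; F=4.73814×(-14.165)=-67.11580, v=-27.73500/9.47629=-2.92678
k=1: u−w=-8.17500, u+w=42.30900; √(b/2)=4.73814, √(2b)=9.47629; F=4.73814×(-8.175)=-38.73432, v=42.30900/9.47629=4.46472
k=2: u−w=-40.60800, u+w=17.51400; √(b/2)=4.73814, √(2b)=9.47629; F=4.73814×(-40.608)=-192.40651, v=17.51400/9.47629=1.84819
k=3: u−w=28.37500, u+w=11.55700; √(b/2)=4.73814, √(2b)=9.47629; F=4.73814×28.375=134.44481, v=11.55700/9.47629=1.21957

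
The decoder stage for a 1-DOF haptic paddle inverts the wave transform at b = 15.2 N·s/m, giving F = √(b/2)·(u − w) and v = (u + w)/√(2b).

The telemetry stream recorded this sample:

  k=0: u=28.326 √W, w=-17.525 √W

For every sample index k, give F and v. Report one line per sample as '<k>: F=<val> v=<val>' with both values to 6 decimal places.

k=0: u−w=45.851000, u+w=10.801000; √(b/2)=2.756810, √(2b)=5.513620; F=2.756810×45.851=126.402484, v=10.801000/5.513620=1.958967

0: F=126.402484 v=1.958967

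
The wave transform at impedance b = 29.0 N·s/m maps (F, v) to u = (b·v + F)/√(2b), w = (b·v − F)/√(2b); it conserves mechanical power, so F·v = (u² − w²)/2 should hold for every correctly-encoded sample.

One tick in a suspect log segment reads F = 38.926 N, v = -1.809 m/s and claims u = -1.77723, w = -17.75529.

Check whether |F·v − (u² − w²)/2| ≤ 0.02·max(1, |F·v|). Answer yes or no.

F·v = 38.926×(-1.809) = -70.41713 W.
(u² − w²)/2 = (3.15855 − 315.25032)/2 = -156.04589 W.
|Δ| = 85.62875;  2% of max(1, |F·v|) = 1.40834.

no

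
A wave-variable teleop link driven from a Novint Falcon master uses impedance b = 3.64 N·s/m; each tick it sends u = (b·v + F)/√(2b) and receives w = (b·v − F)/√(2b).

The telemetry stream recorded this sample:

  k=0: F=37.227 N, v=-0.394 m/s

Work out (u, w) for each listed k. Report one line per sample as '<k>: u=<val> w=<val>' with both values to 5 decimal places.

k=0: b·v=3.64×(-0.394)=-1.43416; √(2b)=2.69815; u=(-1.43416+37.227)/2.69815=13.26571, w=(-1.43416−37.227)/2.69815=-14.32878

0: u=13.26571 w=-14.32878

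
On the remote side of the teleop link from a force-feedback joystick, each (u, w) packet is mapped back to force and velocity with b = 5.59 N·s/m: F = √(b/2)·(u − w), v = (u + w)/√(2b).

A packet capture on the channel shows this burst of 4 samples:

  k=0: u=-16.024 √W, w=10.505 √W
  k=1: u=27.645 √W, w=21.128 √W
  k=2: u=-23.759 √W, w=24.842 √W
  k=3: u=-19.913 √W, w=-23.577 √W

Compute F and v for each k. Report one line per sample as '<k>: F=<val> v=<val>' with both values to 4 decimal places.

0: F=-44.3519 v=-1.6506
1: F=10.8953 v=14.5868
2: F=-81.2524 v=0.3239
3: F=6.1256 v=-13.0067

k=0: u−w=-26.5290, u+w=-5.5190; √(b/2)=1.6718, √(2b)=3.3437; F=1.6718×(-26.529)=-44.3519, v=-5.5190/3.3437=-1.6506
k=1: u−w=6.5170, u+w=48.7730; √(b/2)=1.6718, √(2b)=3.3437; F=1.6718×6.517=10.8953, v=48.7730/3.3437=14.5868
k=2: u−w=-48.6010, u+w=1.0830; √(b/2)=1.6718, √(2b)=3.3437; F=1.6718×(-48.601)=-81.2524, v=1.0830/3.3437=0.3239
k=3: u−w=3.6640, u+w=-43.4900; √(b/2)=1.6718, √(2b)=3.3437; F=1.6718×3.664=6.1256, v=-43.4900/3.3437=-13.0067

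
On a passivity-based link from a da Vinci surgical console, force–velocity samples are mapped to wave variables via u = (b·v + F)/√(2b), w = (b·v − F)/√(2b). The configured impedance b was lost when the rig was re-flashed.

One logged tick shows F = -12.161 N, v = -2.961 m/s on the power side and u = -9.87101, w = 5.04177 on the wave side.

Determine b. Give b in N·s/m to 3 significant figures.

u + w = -4.82924;  u + w = √(2b)·v, so √(2b) = -4.82924/(-2.961) = 1.63095.
b = (√(2b))²/2 = 2.65999/2 = 1.33000.
(Check via u − w = 2F/√(2b): u − w = -14.91278, 2F/√(2b) = -14.91279.)

b = 1.33 N·s/m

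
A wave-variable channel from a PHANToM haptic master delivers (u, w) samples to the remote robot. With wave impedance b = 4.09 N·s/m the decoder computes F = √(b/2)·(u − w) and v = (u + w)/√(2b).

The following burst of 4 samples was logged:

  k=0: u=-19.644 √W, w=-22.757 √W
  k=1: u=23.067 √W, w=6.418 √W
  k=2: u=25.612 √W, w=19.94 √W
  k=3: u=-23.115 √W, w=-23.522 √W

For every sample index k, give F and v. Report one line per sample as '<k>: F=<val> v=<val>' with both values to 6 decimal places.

0: F=4.451699 v=-14.825162
1: F=23.808652 v=10.309188
2: F=8.111158 v=15.926883
3: F=0.582024 v=-16.306245

k=0: u−w=3.113000, u+w=-42.401000; √(b/2)=1.430035, √(2b)=2.860070; F=1.430035×3.113=4.451699, v=-42.401000/2.860070=-14.825162
k=1: u−w=16.649000, u+w=29.485000; √(b/2)=1.430035, √(2b)=2.860070; F=1.430035×16.649=23.808652, v=29.485000/2.860070=10.309188
k=2: u−w=5.672000, u+w=45.552000; √(b/2)=1.430035, √(2b)=2.860070; F=1.430035×5.672=8.111158, v=45.552000/2.860070=15.926883
k=3: u−w=0.407000, u+w=-46.637000; √(b/2)=1.430035, √(2b)=2.860070; F=1.430035×0.407=0.582024, v=-46.637000/2.860070=-16.306245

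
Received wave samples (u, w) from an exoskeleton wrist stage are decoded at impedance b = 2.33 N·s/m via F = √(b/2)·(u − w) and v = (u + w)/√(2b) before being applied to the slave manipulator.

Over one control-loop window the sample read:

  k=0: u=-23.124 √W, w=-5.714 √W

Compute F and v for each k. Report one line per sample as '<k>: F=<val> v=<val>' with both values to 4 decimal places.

k=0: u−w=-17.4100, u+w=-28.8380; √(b/2)=1.0794, √(2b)=2.1587; F=1.0794×(-17.41)=-18.7915, v=-28.8380/2.1587=-13.3589

0: F=-18.7915 v=-13.3589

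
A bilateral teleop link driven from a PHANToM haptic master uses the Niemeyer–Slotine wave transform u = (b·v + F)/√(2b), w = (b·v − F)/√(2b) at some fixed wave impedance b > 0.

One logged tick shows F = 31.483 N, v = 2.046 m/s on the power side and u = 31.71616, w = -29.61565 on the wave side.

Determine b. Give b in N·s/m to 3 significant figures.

u + w = 2.10051;  u + w = √(2b)·v, so √(2b) = 2.10051/2.046 = 1.02664.
b = (√(2b))²/2 = 1.05399/2 = 0.52700.
(Check via u − w = 2F/√(2b): u − w = 61.33181, 2F/√(2b) = 61.33198.)

b = 0.527 N·s/m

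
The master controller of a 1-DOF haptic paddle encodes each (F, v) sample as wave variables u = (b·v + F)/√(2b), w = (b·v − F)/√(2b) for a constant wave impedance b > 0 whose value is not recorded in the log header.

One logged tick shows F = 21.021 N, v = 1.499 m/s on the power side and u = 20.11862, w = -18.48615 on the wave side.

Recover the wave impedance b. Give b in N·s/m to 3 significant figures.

b = 0.593 N·s/m

u + w = 1.63247;  u + w = √(2b)·v, so √(2b) = 1.63247/1.499 = 1.08904.
b = (√(2b))²/2 = 1.18601/2 = 0.59300.
(Check via u − w = 2F/√(2b): u − w = 38.60477, 2F/√(2b) = 38.60467.)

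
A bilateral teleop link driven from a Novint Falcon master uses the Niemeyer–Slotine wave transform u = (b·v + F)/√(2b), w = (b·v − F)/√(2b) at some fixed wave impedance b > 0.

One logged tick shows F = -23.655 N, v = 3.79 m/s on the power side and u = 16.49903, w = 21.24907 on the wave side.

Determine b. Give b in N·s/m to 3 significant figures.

u + w = 37.74810;  u + w = √(2b)·v, so √(2b) = 37.74810/3.79 = 9.95992.
b = (√(2b))²/2 = 99.20002/2 = 49.60001.
(Check via u − w = 2F/√(2b): u − w = -4.75004, 2F/√(2b) = -4.75004.)

b = 49.6 N·s/m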